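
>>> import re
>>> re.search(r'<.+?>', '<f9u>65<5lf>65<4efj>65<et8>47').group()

'<f9u>'

A non-greedy quantifier consumes as few characters as it can — just enough that the remainder of the pattern still matches from where it stops; whatever follows it matches normally.
The match spans [0:5] → '<f9u>'.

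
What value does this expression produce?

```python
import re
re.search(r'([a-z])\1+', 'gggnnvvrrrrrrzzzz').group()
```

A backreference is literal: `\1` must see the identical characters the first group matched.
`re.search` tries every starting position until one works.
The match spans [0:3] → 'ggg'.
Captured: group 1 = 'g'.

'ggg'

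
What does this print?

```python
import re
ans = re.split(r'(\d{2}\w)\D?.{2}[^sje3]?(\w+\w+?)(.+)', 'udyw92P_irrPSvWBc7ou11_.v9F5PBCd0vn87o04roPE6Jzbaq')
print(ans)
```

With a capturing group present, the delimiter's captured portion is kept in the result list.

['udyw', '92P', 'PSvWBc7ou11_', '.v9F5PBCd0vn87o04roPE6Jzbaq', '']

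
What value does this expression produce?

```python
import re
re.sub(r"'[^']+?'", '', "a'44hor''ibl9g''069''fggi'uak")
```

Each match is replaced by ''.

'auak'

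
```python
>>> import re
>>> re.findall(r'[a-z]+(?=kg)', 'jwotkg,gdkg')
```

The lookaround is zero-width — it requires the adjacent text to match without consuming it, so the asserted text isn't part of the match.
Matches: at [0:4] → 'jwot'; at [7:9] → 'gd'.
`findall` yields the raw match text (2 of them) because the pattern has no groups.

['jwot', 'gd']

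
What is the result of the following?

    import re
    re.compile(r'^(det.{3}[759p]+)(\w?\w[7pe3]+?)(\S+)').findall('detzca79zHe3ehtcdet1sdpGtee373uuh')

This matches anchored at the start of the string; then the literal 'det', then exactly 3 of any character, then one or more of one of [759p] (captured); then optionally a word character, then a word character, then one or more of one of [7pe3] (lazy) (captured); then one or more of a non-whitespace character (captured).
Matches: at [0:33] match 'detzca79zHe3ehtcdet1sdpGtee373uuh', groups = ('detzca79', 'zHe', '3ehtcdet1sdpGtee373uuh').
`findall` packs the 3 group values into a tuple for every match.

[('detzca79', 'zHe', '3ehtcdet1sdpGtee373uuh')]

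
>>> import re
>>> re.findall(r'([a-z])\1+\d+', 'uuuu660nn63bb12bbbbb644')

['u', 'n', 'b', 'b']

A backreference is literal: `\1` must see the identical characters the first group matched.
One capturing group, so `findall` returns just the captured substring from each match — 4 in all.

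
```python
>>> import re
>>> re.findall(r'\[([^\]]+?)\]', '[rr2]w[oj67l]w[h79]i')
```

['rr2', 'oj67l', 'h79']

Walking the string: at [0:5] match '[rr2]', group 1 = 'rr2'; at [6:13] match '[oj67l]', group 1 = 'oj67l'; at [14:19] match '[h79]', group 1 = 'h79'.
With a single group, `findall` returns only what that group captured — 3 items.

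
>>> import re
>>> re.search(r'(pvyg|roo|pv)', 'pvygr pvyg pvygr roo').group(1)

'pvyg'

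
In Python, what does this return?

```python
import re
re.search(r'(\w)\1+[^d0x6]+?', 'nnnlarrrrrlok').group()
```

'nnnl'

`\1` has to match the exact text group 1 already captured.
The match spans [0:4] → 'nnnl'.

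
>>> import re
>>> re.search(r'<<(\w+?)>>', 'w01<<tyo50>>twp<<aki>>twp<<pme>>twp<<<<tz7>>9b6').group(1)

`search` walks the string left to right and returns the first match it finds.
The match spans [3:12] → '<<tyo50>>'.
Captured: group 1 = 'tyo50'.

'tyo50'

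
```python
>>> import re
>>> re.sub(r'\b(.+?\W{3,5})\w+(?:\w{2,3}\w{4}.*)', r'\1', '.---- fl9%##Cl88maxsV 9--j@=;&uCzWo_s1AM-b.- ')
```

Pattern: a word boundary (`\b`, zero-width); then one or more of any character (lazy), then 3 to 5 of a non-word character (captured); then one or more of a word character; then 2 to 3 of a word character, then exactly 4 of a word character, then zero or more of any character (non-capturing group).
Lazy quantifiers expand one character at a time until the remainder of the pattern can match.
Matches: at [6:45] → 'fl9%##Cl88maxsV 9--j@=;&uCzWo_s1AM-b.- '.
`\1` in the replacement pulls in group 1's text for each match.

'.---- fl9%##'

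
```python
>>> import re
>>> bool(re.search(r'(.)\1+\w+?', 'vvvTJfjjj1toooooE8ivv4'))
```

True

The backreference `\1` re-matches whatever the first group consumed, character for character.
`re.search` scans for the first position where the pattern succeeds.
The match spans [0:4] → 'vvvT'.
Captured: group 1 = 'v'.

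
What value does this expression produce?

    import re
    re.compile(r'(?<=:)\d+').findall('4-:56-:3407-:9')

['56', '3407', '9']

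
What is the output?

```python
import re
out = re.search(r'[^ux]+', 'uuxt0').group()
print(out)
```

Pattern: one or more of any character except [ux].
`search` walks the string left to right and returns the first match it finds.
The match spans [3:5] → 't0'.

t0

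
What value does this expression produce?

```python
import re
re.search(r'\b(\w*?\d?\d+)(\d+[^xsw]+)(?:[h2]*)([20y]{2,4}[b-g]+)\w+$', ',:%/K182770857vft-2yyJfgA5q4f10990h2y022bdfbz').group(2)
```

This matches a word boundary (`\b`, zero-width); then zero or more of a word character (lazy), then optionally a digit, then one or more of a digit (captured); then one or more of a digit, then one or more of any character except [xsw] (captured); then zero or more of one of [h2] (non-capturing group); then 2 to 4 of one of [20y], then one or more of a character in [b-g] (captured); then one or more of a word character; then anchored at the end.
Unlike `match`, `search` isn't anchored — it looks for the pattern anywhere in the string.
The match spans [4:45] → 'K182770857vft-2yyJfgA5q4f10990h2y022bdfbz'.
Captured: group 1 = 'K18277085', group 2 = '7vft-2yyJfgA5q4f10990h2y0', group 3 = '22bdfb'.

'7vft-2yyJfgA5q4f10990h2y0'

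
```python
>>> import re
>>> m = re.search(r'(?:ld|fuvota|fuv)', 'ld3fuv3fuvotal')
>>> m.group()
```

Unlike `match`, `search` isn't anchored — it looks for the pattern anywhere in the string.
The match spans [0:2] → 'ld'.

'ld'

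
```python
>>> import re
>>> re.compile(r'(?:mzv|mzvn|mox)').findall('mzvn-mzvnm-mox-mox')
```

`|` is ordered: at each position the engine commits to the first alternative that works.
With no groups in the pattern, `findall` gives back each whole match — 4 here.

['mzv', 'mzv', 'mox', 'mox']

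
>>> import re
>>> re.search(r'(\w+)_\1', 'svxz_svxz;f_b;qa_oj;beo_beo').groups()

('svxz',)

The match spans [0:9] → 'svxz_svxz'.
Captured: group 1 = 'svxz'.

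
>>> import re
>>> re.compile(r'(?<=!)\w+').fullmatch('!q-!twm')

None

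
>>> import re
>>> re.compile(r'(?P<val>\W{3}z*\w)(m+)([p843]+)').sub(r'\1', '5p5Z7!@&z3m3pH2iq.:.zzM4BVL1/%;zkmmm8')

Each match is replaced using the text its own group 1 captured.

'5p5Z7!@&z3H2iq.:.zzM4BVL1/%;zk'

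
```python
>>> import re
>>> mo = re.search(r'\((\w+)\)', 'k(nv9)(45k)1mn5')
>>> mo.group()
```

'(nv9)'

`re.search` tries every starting position until one works.
The match spans [1:6] → '(nv9)'.
Captured: group 1 = 'nv9'.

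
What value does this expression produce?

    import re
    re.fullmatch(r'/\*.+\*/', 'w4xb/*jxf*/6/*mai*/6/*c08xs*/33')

None

`re.fullmatch` is like wrapping the pattern in `^…$` (in single-line mode).
Here there's no way to consume every character, so the call returns None.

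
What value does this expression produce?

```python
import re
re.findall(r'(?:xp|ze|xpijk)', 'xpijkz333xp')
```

Alternation tries branches left to right and keeps the first one that lets the overall match succeed at that position.
No capturing groups, so `findall` returns the 2 full match strings.

['xp', 'xp']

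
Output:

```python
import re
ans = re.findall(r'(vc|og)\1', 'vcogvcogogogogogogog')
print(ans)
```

['og', 'og', 'og']

A backreference is literal: `\1` must see the identical characters the first group matched.
Scanning left to right: at [6:10] match 'ogog', group 1 = 'og'; at [10:14] match 'ogog', group 1 = 'og'; at [14:18] match 'ogog', group 1 = 'og'.
With a single group, `findall` returns only what that group captured — 3 items.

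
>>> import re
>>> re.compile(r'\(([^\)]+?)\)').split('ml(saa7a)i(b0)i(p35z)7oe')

['ml', 'saa7a', 'i', 'b0', 'i', 'p35z', '7oe']

Matches to split on: at [2:9] → '(saa7a)'; at [10:14] → '(b0)'; at [15:21] → '(p35z)'.
`re.split` interleaves the captured-group text with the surrounding fragments.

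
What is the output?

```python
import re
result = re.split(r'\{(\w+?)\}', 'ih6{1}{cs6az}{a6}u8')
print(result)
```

['ih6', '1', '', 'cs6az', '', 'a6', 'u8']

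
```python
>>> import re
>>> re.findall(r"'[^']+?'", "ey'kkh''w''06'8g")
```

["'kkh'", "'w'", "'06'"]

With no groups in the pattern, `findall` gives back each whole match — 3 here.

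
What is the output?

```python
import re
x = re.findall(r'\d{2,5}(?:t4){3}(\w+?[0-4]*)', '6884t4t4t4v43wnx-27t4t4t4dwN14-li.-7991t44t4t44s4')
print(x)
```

['v43', 'd']

Pattern: 2 to 5 of a digit, then the literal 't4' repeated 3 times; then one or more of a word character (lazy), then zero or more of a character in [0-4] (captured).
With the lazy modifier that quantifier settles for the fewest repetitions that let the rest of the pattern succeed (the atoms after it are unaffected and can still be greedy).
Walking the string: at [0:13] match '6884t4t4t4v43', group 1 = 'v43'; at [17:26] match '27t4t4t4d', group 1 = 'd'.
Because there's exactly one group, `findall` drops the full match and keeps group 1 from each hit.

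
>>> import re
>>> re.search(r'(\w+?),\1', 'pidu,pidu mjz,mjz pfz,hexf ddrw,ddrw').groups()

('pidu',)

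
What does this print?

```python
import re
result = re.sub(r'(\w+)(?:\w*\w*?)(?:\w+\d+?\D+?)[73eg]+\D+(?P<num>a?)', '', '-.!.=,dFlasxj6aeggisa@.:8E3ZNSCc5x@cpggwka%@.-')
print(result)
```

Every occurrence is swapped for ''.

-.!.=,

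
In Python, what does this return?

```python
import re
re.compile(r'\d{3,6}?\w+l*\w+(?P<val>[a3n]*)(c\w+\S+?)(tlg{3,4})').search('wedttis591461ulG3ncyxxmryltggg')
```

Pattern: 3 to 6 of a digit (lazy); then one or more of a word character; then zero or more of the literal 'l', then one or more of a word character; then zero or more of one of [a3n] (captured as 'val'); then a literal 'c', then one or more of a word character, then one or more of a non-whitespace character (lazy) (captured); then the literal 'tl', then 3 to 4 of the literal 'g' (captured).
Unlike `match`, `search` isn't anchored — it looks for the pattern anywhere in the string.
Here nothing in the string fits, so the call returns None.

None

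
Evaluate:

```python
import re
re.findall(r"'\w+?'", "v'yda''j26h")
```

["'yda'"]

Walking the string: at [1:6] → "'yda'".
With no groups in the pattern, `findall` gives back each whole match — 1 here.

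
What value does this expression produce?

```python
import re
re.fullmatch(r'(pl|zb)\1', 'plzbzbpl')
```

None

`re.fullmatch` is like wrapping the pattern in `^…$` (in single-line mode).
Here the pattern can't cover the whole string, so the call returns None.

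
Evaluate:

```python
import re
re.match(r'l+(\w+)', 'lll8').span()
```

This matches one or more of a literal 'l'; then one or more of a word character (captured).
`re.match` won't scan ahead — the pattern has to work from the very first character.
The match spans [0:4] → 'lll8'.
Captured: group 1 = '8'.

(0, 4)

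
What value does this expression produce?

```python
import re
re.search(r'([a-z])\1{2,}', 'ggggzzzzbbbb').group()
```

A backreference is literal: `\1` must see the identical characters the first group matched.
`re.search` scans for the first position where the pattern succeeds.
The match spans [0:4] → 'gggg'.
Captured: group 1 = 'g'.

'gggg'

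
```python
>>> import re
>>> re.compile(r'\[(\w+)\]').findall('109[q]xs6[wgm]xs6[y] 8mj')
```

Scanning left to right: at [3:6] match '[q]', group 1 = 'q'; at [9:14] match '[wgm]', group 1 = 'wgm'; at [17:20] match '[y]', group 1 = 'y'.
Because there's exactly one group, `findall` drops the full match and keeps group 1 from each hit.

['q', 'wgm', 'y']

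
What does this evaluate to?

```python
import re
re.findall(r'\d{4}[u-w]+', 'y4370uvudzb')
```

`findall` yields the raw match text (1 of them) because the pattern has no groups.

['4370uvu']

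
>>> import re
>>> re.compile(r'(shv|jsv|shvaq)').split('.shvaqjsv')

['.', 'shv', 'aq', 'jsv', '']

Alternation tries branches left to right and keeps the first one that lets the overall match succeed at that position.
Matches to split on: at [1:4] → 'shv'; at [6:9] → 'jsv'.
Because the pattern has a capturing group, `split` also inserts each captured text between the pieces.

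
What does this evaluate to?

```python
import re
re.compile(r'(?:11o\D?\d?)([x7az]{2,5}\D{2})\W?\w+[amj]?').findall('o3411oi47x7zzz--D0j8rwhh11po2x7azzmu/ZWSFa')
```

['7x7zzz-']

Because there's exactly one group, `findall` drops the full match and keeps group 1 from the one hit.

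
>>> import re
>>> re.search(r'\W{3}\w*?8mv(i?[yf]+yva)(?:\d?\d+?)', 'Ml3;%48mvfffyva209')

None

This matches exactly 3 of a non-word character, then zero or more of a word character (lazy), then the literal '8mv'; then optionally the literal 'i', then one or more of one of [yf], then the literal 'yva' (captured); then optionally a digit, then one or more of a digit (lazy) (non-capturing group).
Here no position works, so the call returns None.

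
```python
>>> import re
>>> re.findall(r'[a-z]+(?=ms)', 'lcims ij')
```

['lci']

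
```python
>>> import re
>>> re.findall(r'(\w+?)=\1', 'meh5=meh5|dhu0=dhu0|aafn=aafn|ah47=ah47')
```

After group 1 captures some text, `\1` only succeeds where that same text appears again.
Walking the string: at [0:9] match 'meh5=meh5', group 1 = 'meh5'; at [10:19] match 'dhu0=dhu0', group 1 = 'dhu0'; at [20:29] match 'aafn=aafn', group 1 = 'aafn'; at [30:39] match 'ah47=ah47', group 1 = 'ah47'.
`findall` collects group 1 from each match (4 total).

['meh5', 'dhu0', 'aafn', 'ah47']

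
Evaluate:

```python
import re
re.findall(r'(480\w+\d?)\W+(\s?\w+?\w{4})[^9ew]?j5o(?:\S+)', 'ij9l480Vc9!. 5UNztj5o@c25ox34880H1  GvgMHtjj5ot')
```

The pattern matches the literal '480', then one or more of a word character, then optionally a digit (captured); then one or more of a non-word character; then optionally whitespace, then one or more of a word character (lazy), then exactly 4 of a word character (captured); then optionally any character except [9ew], then the literal 'j5o'; then one or more of a non-whitespace character (non-capturing group).
Walking the string: at [4:34] match '480Vc9!. 5UNztj5o@c25ox34880H1', groups = ('480Vc9', '5UNzt').
Multiple groups make `findall` return tuples — one 2-tuple for the one match.

[('480Vc9', '5UNzt')]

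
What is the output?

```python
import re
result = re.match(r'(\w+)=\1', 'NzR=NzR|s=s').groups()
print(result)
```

The match spans [0:7] → 'NzR=NzR'.
Captured: group 1 = 'NzR'.

('NzR',)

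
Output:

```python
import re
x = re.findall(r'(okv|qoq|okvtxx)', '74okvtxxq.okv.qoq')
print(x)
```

['okv', 'okv', 'qoq']

Branches in `(...|...)` are attempted left-to-right; the first branch that allows the whole pattern to succeed is taken.
With a single group, `findall` returns only what that group captured — 3 items.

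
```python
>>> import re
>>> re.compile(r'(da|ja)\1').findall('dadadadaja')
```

['da', 'da']

A backreference is literal: `\1` must see the identical characters the first group matched.
`findall` collects group 1 from each match (2 total).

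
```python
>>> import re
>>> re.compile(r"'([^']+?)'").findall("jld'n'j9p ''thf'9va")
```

['n', 'thf']

Matches: at [3:6] match "'n'", group 1 = 'n'; at [11:16] match "'thf'", group 1 = 'thf'.
One capturing group, so `findall` returns just the captured substring from each match — 2 in all.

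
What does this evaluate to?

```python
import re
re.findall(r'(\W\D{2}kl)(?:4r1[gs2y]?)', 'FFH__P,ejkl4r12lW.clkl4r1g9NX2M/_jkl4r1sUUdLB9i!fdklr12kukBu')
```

[',ejkl', '.clkl', '/_jkl']

The pattern matches a non-word character, then exactly 2 of a non-digit, then the literal 'kl' (captured); then the literal '4r1', then optionally one of [gs2y] (non-capturing group).
`findall` collects group 1 from each match (3 total).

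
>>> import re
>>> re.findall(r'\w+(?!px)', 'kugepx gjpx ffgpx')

['kugepx', 'gjpx', 'ffgpx']

`(?!…)`/`(?<!…)` only lets a position through if the neighbouring text does NOT match; no characters are consumed.
No capturing groups, so `findall` returns the 3 full match strings.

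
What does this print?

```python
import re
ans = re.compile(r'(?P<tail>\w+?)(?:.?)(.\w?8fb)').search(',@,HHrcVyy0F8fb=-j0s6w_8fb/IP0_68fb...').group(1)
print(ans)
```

HHrcVy

Pattern: one or more of a word character (lazy) (captured as 'tail'); then optionally any character (non-capturing group); then any character, then optionally a word character, then the literal '8fb' (captured).
Lazy quantifiers expand one character at a time until the remainder of the pattern can match.
`re.search` tries every starting position until one works.
The match spans [3:15] → 'HHrcVyy0F8fb'.
Captured: group 1 = 'HHrcVy', group 2 = '0F8fb'.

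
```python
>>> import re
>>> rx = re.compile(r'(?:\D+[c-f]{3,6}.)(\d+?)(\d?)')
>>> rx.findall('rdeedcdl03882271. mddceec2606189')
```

[('0', '3'), ('6', '0')]

This matches one or more of a non-digit, then 3 to 6 of a character in [c-f], then any character (non-capturing group); then one or more of a digit (lazy) (captured); then optionally a digit (captured).
With the lazy modifier that quantifier settles for the fewest repetitions that let the rest of the pattern succeed (the atoms after it are unaffected and can still be greedy).
Matches: at [0:10] match 'rdeedcdl03', groups = ('0', '3'); at [16:28] match '. mddceec260', groups = ('6', '0').
2 groups means each result is a tuple of 2 captured strings — 2 here.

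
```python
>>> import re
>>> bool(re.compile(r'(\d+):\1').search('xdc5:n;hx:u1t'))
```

False

`\1` is not a pattern — it's the concrete string captured by group 1, re-applied verbatim.
`re.search` scans for the first position where the pattern succeeds.
Here nothing in the string fits, so the call returns None, and `bool(None)` is False.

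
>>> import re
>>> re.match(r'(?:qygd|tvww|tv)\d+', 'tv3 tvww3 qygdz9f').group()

'tv3'

`match` is anchored at position 0; if the pattern doesn't fit there, it returns None.
The match spans [0:3] → 'tv3'.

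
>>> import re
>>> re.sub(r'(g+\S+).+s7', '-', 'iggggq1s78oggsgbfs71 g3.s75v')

'i-5v'

Pattern: one or more of a literal 'g', then one or more of a non-whitespace character (captured); then one or more of any character, then the literal 's7'.
Matches: at [1:26] → 'ggggq1s78oggsgbfs71 g3.s7'.
`sub` substitutes '-' at each match site.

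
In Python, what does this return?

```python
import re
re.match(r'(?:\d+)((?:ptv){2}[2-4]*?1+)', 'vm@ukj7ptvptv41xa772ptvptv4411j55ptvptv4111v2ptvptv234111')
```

This matches one or more of a digit (non-capturing group); then the literal 'ptv' repeated 2 times, then zero or more of a character in [2-4] (lazy), then one or more of a literal '1' (captured).
`match` is anchored at position 0; if the pattern doesn't fit there, it returns None.
Here the string doesn't start with a match, so the call returns None.

None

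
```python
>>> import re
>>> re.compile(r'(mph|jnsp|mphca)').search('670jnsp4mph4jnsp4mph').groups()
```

Unlike `match`, `search` isn't anchored — it looks for the pattern anywhere in the string.
The match spans [3:7] → 'jnsp'.
Captured: group 1 = 'jnsp'.

('jnsp',)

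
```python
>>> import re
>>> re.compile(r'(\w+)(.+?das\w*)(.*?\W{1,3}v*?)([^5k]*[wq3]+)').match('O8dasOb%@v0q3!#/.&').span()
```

(0, 13)

Pattern: one or more of a word character (captured); then one or more of any character (lazy), then the literal 'das', then zero or more of a word character (captured); then zero or more of any character (lazy), then 1 to 3 of a non-word character, then zero or more of the literal 'v' (lazy) (captured); then zero or more of any character except [5k], then one or more of one of [wq3] (captured).
`re.match` won't scan ahead — the pattern has to work from the very first character.
The match spans [0:13] → 'O8dasOb%@v0q3'.
Captured: group 1 = 'O', group 2 = '8dasOb', group 3 = '%@', group 4 = 'v0q3'.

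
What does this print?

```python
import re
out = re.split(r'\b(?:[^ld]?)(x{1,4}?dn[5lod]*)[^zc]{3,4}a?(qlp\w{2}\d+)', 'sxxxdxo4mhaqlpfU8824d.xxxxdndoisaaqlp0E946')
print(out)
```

This matches a word boundary (`\b`, zero-width); then optionally any character except [ld] (non-capturing group); then 1 to 4 of a literal 'x' (lazy), then the literal 'dn', then zero or more of one of [5lod] (captured); then 3 to 4 of any character except [zc], then optionally a literal 'a'; then the literal 'qlp', then exactly 2 of a word character, then one or more of a digit (captured).
Matches to split on: at [21:42] → '.xxxxdndoisaaqlp0E946'.
The group in the pattern means `split` returns the separators' captures alongside the pieces.

['sxxxdxo4mhaqlpfU8824d', 'xxxxdndo', 'qlp0E946', '']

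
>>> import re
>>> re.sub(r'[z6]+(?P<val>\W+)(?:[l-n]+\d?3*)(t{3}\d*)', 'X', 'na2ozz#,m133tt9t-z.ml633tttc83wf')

Each match is replaced by 'X'.

'na2ozz#,m133tt9t-Xc83wf'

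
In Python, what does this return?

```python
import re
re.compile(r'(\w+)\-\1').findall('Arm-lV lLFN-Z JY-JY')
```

['JY']

`\1` is not a pattern — it's the concrete string captured by group 1, re-applied verbatim.
Matches: at [14:19] match 'JY-JY', group 1 = 'JY'.
`findall` collects group 1 from the one match (1 total).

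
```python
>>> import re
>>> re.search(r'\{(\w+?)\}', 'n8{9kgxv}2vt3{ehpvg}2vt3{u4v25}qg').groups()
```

('9kgxv',)

`search` walks the string left to right and returns the first match it finds.
The match spans [2:9] → '{9kgxv}'.
Captured: group 1 = '9kgxv'.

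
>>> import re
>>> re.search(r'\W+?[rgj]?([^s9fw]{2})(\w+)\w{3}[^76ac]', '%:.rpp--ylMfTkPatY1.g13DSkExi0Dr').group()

'--ylMfTkPatY1.'

Pattern: one or more of a non-word character (lazy), then optionally one of [rgj]; then exactly 2 of any character except [s9fw] (captured); then one or more of a word character (captured); then exactly 3 of a word character, then any character except [76ac].
Unlike `match`, `search` isn't anchored — it looks for the pattern anywhere in the string.
The match spans [6:20] → '--ylMfTkPatY1.'.
Captured: group 1 = '-y', group 2 = 'lMfTkPa'.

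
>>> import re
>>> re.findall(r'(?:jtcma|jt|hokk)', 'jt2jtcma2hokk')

The regex engine tests alternatives in the order written; an earlier branch that matches wins even if a later one would match more.
Since nothing is captured, `findall` lists the 3 matched substrings directly.

['jt', 'jtcma', 'hokk']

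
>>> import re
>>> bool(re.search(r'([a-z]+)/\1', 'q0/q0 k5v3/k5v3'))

False

`\1` is not a pattern — it's the concrete string captured by group 1, re-applied verbatim.
`search` walks the string left to right and returns the first match it finds.
Here no position works, so the call returns None, and `bool(None)` is False.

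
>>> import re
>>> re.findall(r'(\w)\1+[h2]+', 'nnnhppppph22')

['n', 'p']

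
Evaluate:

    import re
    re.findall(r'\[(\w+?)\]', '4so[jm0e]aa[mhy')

['jm0e']

Because there's exactly one group, `findall` drops the full match and keeps group 1 from the one hit.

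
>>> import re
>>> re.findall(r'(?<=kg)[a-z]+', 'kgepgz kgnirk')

The positive lookaround only admits positions where the adjacent text matches; those characters stay outside the span.
With no groups in the pattern, `findall` gives back each whole match — 2 here.

['epgz', 'nirk']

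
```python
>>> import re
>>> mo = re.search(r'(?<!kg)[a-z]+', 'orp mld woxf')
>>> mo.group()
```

'orp'

Because the assertion is negative and zero-width, positions next to the forbidden text are skipped.
Unlike `match`, `search` isn't anchored — it looks for the pattern anywhere in the string.
The match spans [0:3] → 'orp'.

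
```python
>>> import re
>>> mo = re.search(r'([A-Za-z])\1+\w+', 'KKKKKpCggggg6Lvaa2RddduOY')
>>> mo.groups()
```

('K',)

A backreference is literal: `\1` must see the identical characters the first group matched.
Unlike `match`, `search` isn't anchored — it looks for the pattern anywhere in the string.
The match spans [0:25] → 'KKKKKpCggggg6Lvaa2RddduOY'.
Captured: group 1 = 'K'.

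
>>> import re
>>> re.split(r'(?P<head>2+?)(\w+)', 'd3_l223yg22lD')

Pattern: one or more of a literal '2' (lazy) (captured as 'head'); then one or more of a word character (captured).
With the lazy modifier that quantifier settles for the fewest repetitions that let the rest of the pattern succeed (the atoms after it are unaffected and can still be greedy).
Matches to split on: at [4:13] → '223yg22lD'.
Because the pattern has a capturing group, `split` also inserts each captured text between the pieces.

['d3_l', '2', '23yg22lD', '']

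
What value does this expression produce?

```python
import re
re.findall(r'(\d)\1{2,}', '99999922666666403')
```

['9', '6']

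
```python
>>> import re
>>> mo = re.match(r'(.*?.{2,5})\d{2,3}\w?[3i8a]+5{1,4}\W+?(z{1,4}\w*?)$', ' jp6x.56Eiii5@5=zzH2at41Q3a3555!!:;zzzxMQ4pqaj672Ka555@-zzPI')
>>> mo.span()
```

The pattern matches zero or more of any character (lazy), then 2 to 5 of any character (captured); then 2 to 3 of a digit, then optionally a word character; then one or more of one of [3i8a], then 1 to 4 of a literal '5'; then one or more of a non-word character (lazy); then 1 to 4 of a literal 'z', then zero or more of a word character (lazy) (captured); then anchored at the end.
With `match`, the pattern is implicitly anchored at the beginning.
The match spans [0:60] → ' jp6x.56Eiii5@5=zzH2at41Q3a3555!!:;zzzxMQ4pqaj672Ka555@-zzPI'.
Captured: group 1 = ' jp6x.56Eiii5@5=zzH2at41Q3a3555!!:;zzzxMQ4pqaj', group 2 = 'zzPI'.

(0, 60)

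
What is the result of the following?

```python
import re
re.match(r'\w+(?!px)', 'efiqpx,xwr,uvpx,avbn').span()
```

(0, 6)

The negative lookahead/lookbehind blocks any match where the forbidden context is present.
`match` is anchored at position 0; if the pattern doesn't fit there, it returns None.
The match spans [0:6] → 'efiqpx'.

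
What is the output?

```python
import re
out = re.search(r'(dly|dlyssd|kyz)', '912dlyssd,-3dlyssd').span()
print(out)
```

(3, 6)

Alternation isn't longest-match — the leftmost alternative that fits at this position is chosen.
The match spans [3:6] → 'dly'.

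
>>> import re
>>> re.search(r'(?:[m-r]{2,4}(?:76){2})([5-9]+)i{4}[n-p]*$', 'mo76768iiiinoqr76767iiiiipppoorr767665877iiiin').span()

This matches 2 to 4 of a character in [m-r], then the literal '76' repeated 2 times (non-capturing group); then one or more of a character in [5-9] (captured); then exactly 4 of a literal 'i', then zero or more of a character in [n-p]; then anchored at the end.
The match spans [28:46] → 'oorr767665877iiiin'.

(28, 46)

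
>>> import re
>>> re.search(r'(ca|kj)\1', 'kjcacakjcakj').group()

'caca'

`\1` is not a pattern — it's the concrete string captured by group 1, re-applied verbatim.
`re.search` tries every starting position until one works.
The match spans [2:6] → 'caca'.
Captured: group 1 = 'ca'.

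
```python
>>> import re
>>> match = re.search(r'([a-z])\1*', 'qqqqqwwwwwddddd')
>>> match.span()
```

(0, 5)

`\1` has to match the exact text group 1 already captured.
`re.search` scans for the first position where the pattern succeeds.
The match spans [0:5] → 'qqqqq'.
Captured: group 1 = 'q'.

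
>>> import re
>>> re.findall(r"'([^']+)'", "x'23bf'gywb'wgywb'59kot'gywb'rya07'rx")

['23bf', 'wgywb', 'gywb']

Because there's exactly one group, `findall` drops the full match and keeps group 1 from each hit.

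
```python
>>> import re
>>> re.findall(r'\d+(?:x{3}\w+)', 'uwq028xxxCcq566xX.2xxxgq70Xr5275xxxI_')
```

The pattern matches one or more of a digit; then exactly 3 of the literal 'x', then one or more of a word character (non-capturing group).
Scanning left to right: at [3:17] → '028xxxCcq566xX'; at [18:37] → '2xxxgq70Xr5275xxxI_'.
Since nothing is captured, `findall` lists the 2 matched substrings directly.

['028xxxCcq566xX', '2xxxgq70Xr5275xxxI_']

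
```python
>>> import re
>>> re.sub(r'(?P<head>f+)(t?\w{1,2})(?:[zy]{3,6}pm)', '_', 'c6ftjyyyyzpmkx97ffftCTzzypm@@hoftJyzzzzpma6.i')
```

The pattern matches one or more of a literal 'f' (captured as 'head'); then optionally the literal 't', then 1 to 2 of a word character (captured); then 3 to 6 of one of [zy], then the literal 'pm' (non-capturing group).
Matches: at [2:12] → 'ftjyyyyzpm'; at [16:27] → 'ffftCTzzypm'; at [31:41] → 'ftJyzzzzpm'.
`sub` substitutes '_' at each match site.

'c6_kx97_@@ho_a6.i'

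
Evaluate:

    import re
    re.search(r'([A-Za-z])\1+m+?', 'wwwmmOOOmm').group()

'wwwm'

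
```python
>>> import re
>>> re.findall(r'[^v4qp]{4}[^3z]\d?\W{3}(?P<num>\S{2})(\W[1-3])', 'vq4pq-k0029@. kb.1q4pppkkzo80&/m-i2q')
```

2 groups means the one result is a tuple of 2 captured strings — 1 here.

[('kb', '.1')]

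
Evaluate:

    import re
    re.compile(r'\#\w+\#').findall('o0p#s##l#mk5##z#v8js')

['#s#', '#l#', '#z#']

With no groups in the pattern, `findall` gives back each whole match — 3 here.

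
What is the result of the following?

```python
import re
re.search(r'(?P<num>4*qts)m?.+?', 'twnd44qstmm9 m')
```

None

Here nothing in the string fits, so the call returns None.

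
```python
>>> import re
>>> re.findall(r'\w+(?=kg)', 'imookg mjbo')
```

['imoo']

Because the assertion is zero-width, the text it checks is not consumed and won't appear in the result.
Matches: at [0:4] → 'imoo'.
With no groups in the pattern, `findall` gives back each whole match — 1 here.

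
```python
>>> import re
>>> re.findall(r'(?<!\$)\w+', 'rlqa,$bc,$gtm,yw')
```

['rlqa', 'c', 'tm', 'yw']

`(?!…)`/`(?<!…)` only lets a position through if the neighbouring text does NOT match; no characters are consumed.
`findall` yields the raw match text (4 of them) because the pattern has no groups.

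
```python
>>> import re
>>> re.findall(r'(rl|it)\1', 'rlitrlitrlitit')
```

A backreference is literal: `\1` must see the identical characters the first group matched.
One capturing group, so `findall` returns just the captured substring from the one match — 1 in all.

['it']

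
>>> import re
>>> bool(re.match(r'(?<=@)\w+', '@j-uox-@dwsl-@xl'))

False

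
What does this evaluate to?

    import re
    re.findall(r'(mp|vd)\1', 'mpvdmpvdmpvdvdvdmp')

['vd']

`\1` is not a pattern — it's the concrete string captured by group 1, re-applied verbatim.
Matches: at [10:14] match 'vdvd', group 1 = 'vd'.
One capturing group, so `findall` returns just the captured substring from the one match — 1 in all.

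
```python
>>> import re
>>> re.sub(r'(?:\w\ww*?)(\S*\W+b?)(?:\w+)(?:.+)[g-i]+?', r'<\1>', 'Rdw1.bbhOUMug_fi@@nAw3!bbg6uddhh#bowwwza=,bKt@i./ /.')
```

'<w1.bbhOUMug_fi@@nAw3!bbg6uddhh#bowwwza=,b>./ /.'

A `+?`/`*?`/`{m,n}?` starts at its minimum and grows only as far as needed for what follows to match.
Each match is replaced using the text its own group 1 captured.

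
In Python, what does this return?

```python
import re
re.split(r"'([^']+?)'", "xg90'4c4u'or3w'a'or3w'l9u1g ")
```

['xg90', '4c4u', 'or3w', 'a', "or3w'l9u1g "]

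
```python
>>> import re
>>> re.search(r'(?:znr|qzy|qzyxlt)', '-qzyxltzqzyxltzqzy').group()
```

`|` is ordered: at each position the engine commits to the first alternative that works.
The match spans [1:4] → 'qzy'.

'qzy'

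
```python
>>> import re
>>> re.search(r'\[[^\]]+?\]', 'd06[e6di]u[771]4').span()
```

The match spans [3:9] → '[e6di]'.

(3, 9)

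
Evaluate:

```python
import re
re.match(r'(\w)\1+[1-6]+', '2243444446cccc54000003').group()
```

'2243444446'

`\1` has to match the exact text group 1 already captured.
`re.match` only tries the pattern at the start of the string.
The match spans [0:10] → '2243444446'.
Captured: group 1 = '2'.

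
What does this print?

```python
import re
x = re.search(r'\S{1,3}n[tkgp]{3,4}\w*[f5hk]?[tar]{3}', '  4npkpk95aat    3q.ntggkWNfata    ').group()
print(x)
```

4npkpk95aat

This matches 1 to 3 of a non-whitespace character, then the literal 'n', then 3 to 4 of one of [tkgp]; then zero or more of a word character, then optionally one of [f5hk], then exactly 3 of one of [tar].
`search` walks the string left to right and returns the first match it finds.
The match spans [2:13] → '4npkpk95aat'.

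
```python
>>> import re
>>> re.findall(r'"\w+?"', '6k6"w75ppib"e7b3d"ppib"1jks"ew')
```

['"w75ppib"', '"ppib"']

Walking the string: at [3:12] → '"w75ppib"'; at [17:23] → '"ppib"'.
Since nothing is captured, `findall` lists the 2 matched substrings directly.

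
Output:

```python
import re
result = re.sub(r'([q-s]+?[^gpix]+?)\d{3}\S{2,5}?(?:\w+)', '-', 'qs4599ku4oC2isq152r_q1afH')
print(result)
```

-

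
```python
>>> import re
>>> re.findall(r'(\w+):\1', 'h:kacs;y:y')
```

['y']

A backreference is literal: `\1` must see the identical characters the first group matched.
With a single group, `findall` returns only what that group captured — 1 item.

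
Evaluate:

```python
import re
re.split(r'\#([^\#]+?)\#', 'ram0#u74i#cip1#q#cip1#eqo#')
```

The group in the pattern means `split` returns the separators' captures alongside the pieces.

['ram0', 'u74i', 'cip1', 'q', 'cip1', 'eqo', '']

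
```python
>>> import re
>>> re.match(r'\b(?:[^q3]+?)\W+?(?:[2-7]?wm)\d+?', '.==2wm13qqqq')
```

None

`re.match` won't scan ahead — the pattern has to work from the very first character.
Here position 0 doesn't satisfy it, so the call returns None.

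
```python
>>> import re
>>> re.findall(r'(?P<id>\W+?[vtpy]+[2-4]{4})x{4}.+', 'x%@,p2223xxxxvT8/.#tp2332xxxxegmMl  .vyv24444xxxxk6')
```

The pattern matches one or more of a non-word character (lazy), then one or more of one of [vtpy], then exactly 4 of a character in [2-4] (captured as 'id'); then exactly 4 of the literal 'x', then one or more of any character.
`findall` collects group 1 from the one match (1 total).

['%@,p2223']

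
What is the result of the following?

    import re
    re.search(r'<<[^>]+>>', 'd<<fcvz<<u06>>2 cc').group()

The match spans [1:14] → '<<fcvz<<u06>>'.

'<<fcvz<<u06>>'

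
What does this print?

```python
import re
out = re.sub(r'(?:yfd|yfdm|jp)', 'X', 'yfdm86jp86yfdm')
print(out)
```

Xm86X86Xm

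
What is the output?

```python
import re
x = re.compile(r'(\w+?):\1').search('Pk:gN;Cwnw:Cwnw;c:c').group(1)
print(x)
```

Cwnw

The backreference `\1` re-matches whatever the first group consumed, character for character.
`re.search` tries every starting position until one works.
The match spans [6:15] → 'Cwnw:Cwnw'.
Captured: group 1 = 'Cwnw'.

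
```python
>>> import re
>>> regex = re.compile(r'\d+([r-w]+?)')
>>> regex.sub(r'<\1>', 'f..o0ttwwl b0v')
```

This matches one or more of a digit; then one or more of a character in [r-w] (lazy) (captured).
The `?` after the quantifier makes it lazy — it takes as little as possible before letting the rest of the pattern try.
Matches: at [4:6] → '0t'; at [12:14] → '0v'.
The replacement refers to a captured group, so each match is rewritten using its own captured text.

'f..o<t>twwl b<v>'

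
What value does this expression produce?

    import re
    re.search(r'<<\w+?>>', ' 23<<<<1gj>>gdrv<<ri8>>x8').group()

'<<1gj>>'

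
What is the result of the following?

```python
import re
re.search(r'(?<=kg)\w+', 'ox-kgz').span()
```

(5, 6)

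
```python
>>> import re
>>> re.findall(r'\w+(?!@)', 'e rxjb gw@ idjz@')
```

['e', 'rxjb', 'g', 'idj']

The negative lookaround is zero-width — it rules out positions where the adjacent text would match, without consuming anything.
`findall` yields the raw match text (4 of them) because the pattern has no groups.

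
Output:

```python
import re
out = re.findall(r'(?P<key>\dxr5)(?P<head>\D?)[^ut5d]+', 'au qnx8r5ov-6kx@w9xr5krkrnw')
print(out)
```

This matches a digit, then the literal 'xr5' (captured as 'key'); then optionally a non-digit (captured as 'head'); then one or more of any character except [ut5d].
Walking the string: at [17:27] match '9xr5krkrnw', groups = ('9xr5', 'k').
With 2 capturing groups, `findall` returns a 2-tuple per match.

[('9xr5', 'k')]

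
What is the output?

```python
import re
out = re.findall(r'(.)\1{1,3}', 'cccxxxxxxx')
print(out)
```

A backreference is literal: `\1` must see the identical characters the first group matched.
One capturing group, so `findall` returns just the captured substring from each match — 3 in all.

['c', 'x', 'x']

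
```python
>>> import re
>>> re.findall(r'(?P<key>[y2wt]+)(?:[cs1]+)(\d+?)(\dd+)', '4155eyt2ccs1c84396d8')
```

[('yt2', '8439', '6d')]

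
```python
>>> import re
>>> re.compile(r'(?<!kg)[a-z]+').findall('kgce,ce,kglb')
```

['kgce', 'ce', 'kglb']

A negative assertion filters positions out without eating any characters.
`findall` yields the raw match text (3 of them) because the pattern has no groups.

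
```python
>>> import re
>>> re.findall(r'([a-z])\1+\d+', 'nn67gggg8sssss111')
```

`\1` has to match the exact text group 1 already captured.
Scanning left to right: at [0:4] match 'nn67', group 1 = 'n'; at [4:9] match 'gggg8', group 1 = 'g'; at [9:17] match 'sssss111', group 1 = 's'.
`findall` collects group 1 from each match (3 total).

['n', 'g', 's']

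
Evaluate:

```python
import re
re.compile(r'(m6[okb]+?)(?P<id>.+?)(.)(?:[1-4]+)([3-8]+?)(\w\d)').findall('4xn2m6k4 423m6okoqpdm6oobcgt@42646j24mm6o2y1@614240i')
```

[('m6k', '4', ' ', '3', 'm6'), ('m6o', 'obcgt', '@', '6', '46'), ('m6o', '2y1@', '6', '4', '24')]

The pattern matches the literal 'm6', then one or more of one of [okb] (lazy) (captured); then one or more of any character (lazy) (captured as 'id'); then any character (captured); then one or more of a character in [1-4] (non-capturing group); then one or more of a character in [3-8] (lazy) (captured); then a word character, then a digit (captured).
With the lazy modifier that quantifier settles for the fewest repetitions that let the rest of the pattern succeed (the atoms after it are unaffected and can still be greedy).
Walking the string: at [4:14] match 'm6k4 423m6', groups = ('m6k', '4', ' ', '3', 'm6'); at [20:34] match 'm6oobcgt@42646', groups = ('m6o', 'obcgt', '@', '6', '46'); at [38:50] match 'm6o2y1@61424', groups = ('m6o', '2y1@', '6', '4', '24').
With 5 capturing groups, `findall` returns a 5-tuple per match.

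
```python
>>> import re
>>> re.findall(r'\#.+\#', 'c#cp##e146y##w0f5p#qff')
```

['#cp##e146y##w0f5p#']

Walking the string: at [1:19] → '#cp##e146y##w0f5p#'.
With no groups in the pattern, `findall` gives back each whole match — 1 here.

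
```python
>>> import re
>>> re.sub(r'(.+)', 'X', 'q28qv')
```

'X'

This matches one or more of any character (captured).
Matches: at [0:5] → 'q28qv'.
Each match is replaced by 'X'.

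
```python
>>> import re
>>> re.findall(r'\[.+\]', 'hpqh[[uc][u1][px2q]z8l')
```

['[[uc][u1][px2q]']

With no groups in the pattern, `findall` gives back each whole match — 1 here.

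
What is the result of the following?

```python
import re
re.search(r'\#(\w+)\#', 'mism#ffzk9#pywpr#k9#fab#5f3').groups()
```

('ffzk9',)

`re.search` tries every starting position until one works.
The match spans [4:11] → '#ffzk9#'.
Captured: group 1 = 'ffzk9'.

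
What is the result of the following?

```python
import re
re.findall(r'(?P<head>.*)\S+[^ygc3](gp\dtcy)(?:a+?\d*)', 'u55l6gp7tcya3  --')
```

[('u55', 'gp7tcy')]

The pattern matches zero or more of any character (captured as 'head'); then one or more of a non-whitespace character, then any character except [ygc3]; then the literal 'gp', then a digit, then the literal 'tcy' (captured); then one or more of a literal 'a' (lazy), then zero or more of a digit (non-capturing group).
Walking the string: at [0:13] match 'u55l6gp7tcya3', groups = ('u55', 'gp7tcy').
Multiple groups make `findall` return tuples — one 2-tuple for the one match.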